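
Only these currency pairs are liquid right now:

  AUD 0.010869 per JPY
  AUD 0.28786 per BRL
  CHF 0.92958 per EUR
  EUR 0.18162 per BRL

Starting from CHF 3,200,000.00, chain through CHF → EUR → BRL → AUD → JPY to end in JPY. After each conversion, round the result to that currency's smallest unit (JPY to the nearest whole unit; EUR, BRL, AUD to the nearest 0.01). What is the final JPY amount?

CHF 3,200,000.00 ÷ 0.92958 = EUR 3,442,414.85
EUR 3,442,414.85 ÷ 0.18162 = BRL 18,953,941.47
BRL 18,953,941.47 × 0.28786 = AUD 5,456,081.59
AUD 5,456,081.59 ÷ 0.010869 = JPY 501,985,610

JPY 501,985,610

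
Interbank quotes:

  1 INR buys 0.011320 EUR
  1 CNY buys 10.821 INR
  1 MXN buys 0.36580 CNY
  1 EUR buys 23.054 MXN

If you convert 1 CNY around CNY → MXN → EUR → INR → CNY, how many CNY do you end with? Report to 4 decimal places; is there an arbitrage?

Around CNY → MXN → EUR → INR → CNY: 1 ÷ 0.36580 ÷ 23.054 ÷ 0.011320 ÷ 10.821 = 0.968046
Product < 1; profitable direction is CNY → INR → EUR → MXN → CNY.

0.9680 (arbitrage exists)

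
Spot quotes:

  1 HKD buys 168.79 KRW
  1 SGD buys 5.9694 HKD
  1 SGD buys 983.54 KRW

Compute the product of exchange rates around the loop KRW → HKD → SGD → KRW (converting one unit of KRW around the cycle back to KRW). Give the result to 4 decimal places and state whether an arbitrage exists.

Around KRW → HKD → SGD → KRW: 1 ÷ 168.79 ÷ 5.9694 × 983.54 = 0.976146
Product < 1; profitable direction is KRW → SGD → HKD → KRW.

0.9761 (arbitrage exists)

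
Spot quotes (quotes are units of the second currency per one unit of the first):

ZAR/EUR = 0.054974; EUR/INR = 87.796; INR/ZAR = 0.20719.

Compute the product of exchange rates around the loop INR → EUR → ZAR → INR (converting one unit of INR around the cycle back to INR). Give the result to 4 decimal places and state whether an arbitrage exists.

1.0000 (no arbitrage)

Around INR → EUR → ZAR → INR: 1 ÷ 87.796 ÷ 0.054974 ÷ 0.20719 = 0.999998
Product ≈ 1 (deviation 0.000%, within rounding noise).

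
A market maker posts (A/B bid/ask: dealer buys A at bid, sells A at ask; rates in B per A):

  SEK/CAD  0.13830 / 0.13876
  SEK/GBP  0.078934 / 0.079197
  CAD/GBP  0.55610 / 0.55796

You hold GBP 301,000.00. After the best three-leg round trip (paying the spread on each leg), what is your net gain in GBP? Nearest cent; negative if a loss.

Net profit: GBP 5,876.23

Best loop GBP → CAD → SEK → GBP:
GBP 301,000.00 ÷ 0.55796 (buy CAD at ask) = CAD 539,465.19
CAD 539,465.19 ÷ 0.13876 (buy SEK at ask) = SEK 3,887,757.24
SEK 3,887,757.24 × 0.078934 (sell SEK at bid) = GBP 306,876.23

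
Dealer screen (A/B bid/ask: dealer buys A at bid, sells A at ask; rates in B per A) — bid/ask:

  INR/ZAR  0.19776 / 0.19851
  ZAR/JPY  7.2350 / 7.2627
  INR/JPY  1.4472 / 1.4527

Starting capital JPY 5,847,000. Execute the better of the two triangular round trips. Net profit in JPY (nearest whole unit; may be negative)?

Best loop JPY → ZAR → INR → JPY:
JPY 5,847,000 ÷ 7.2627 (buy ZAR at ask) = ZAR 805,072.49
ZAR 805,072.49 ÷ 0.19851 (buy INR at ask) = INR 4,055,576.51
INR 4,055,576.51 × 1.4472 (sell INR at bid) = JPY 5,869,230

Net profit: JPY 22,230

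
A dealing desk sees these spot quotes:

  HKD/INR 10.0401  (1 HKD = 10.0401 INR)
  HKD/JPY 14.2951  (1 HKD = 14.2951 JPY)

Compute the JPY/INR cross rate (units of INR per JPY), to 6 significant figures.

1 JPY ÷ 14.2951 = 0.069954 HKD
0.069954 HKD × 10.0401 = 0.702346 INR

JPY/INR = 0.702346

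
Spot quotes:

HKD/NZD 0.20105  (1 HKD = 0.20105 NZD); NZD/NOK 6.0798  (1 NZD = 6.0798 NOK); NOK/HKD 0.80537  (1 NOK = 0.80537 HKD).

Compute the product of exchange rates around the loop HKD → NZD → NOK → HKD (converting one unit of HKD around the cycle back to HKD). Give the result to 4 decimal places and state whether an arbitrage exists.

0.9844 (arbitrage exists)

Around HKD → NZD → NOK → HKD: 1 × 0.20105 × 6.0798 × 0.80537 = 0.984439
Product < 1; profitable direction is HKD → NOK → NZD → HKD.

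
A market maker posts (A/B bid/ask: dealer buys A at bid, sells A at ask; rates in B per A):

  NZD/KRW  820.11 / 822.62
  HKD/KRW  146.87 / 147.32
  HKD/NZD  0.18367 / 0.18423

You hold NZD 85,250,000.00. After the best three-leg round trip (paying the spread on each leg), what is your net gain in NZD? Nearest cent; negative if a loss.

Best loop NZD → KRW → HKD → NZD:
NZD 85,250,000.00 × 820.11 (sell NZD at bid) = KRW 69,914,377,500
KRW 69,914,377,500 ÷ 147.32 (buy HKD at ask) = HKD 474,574,921.94
HKD 474,574,921.94 × 0.18367 (sell HKD at bid) = NZD 87,165,175.91

Net profit: NZD 1,915,175.91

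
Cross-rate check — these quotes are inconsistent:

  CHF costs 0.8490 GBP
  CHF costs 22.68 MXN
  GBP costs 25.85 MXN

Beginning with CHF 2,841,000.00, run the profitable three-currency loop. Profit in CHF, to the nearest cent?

Profit: CHF 94,932.36

Profitable loop is CHF → MXN → GBP → CHF:
CHF 2,841,000.00 × 22.68 = MXN 64,433,880.00
MXN 64,433,880.00 ÷ 25.85 = GBP 2,492,606.58
GBP 2,492,606.58 ÷ 0.8490 = CHF 2,935,932.36
Profit = CHF 2,935,932.36 − CHF 2,841,000.00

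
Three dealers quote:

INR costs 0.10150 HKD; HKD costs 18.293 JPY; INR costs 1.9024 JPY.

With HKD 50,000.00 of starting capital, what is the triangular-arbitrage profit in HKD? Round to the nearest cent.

Profitable loop is HKD → INR → JPY → HKD:
HKD 50,000.00 ÷ 0.10150 = INR 492,610.84
INR 492,610.84 × 1.9024 = JPY 937,143
JPY 937,143 ÷ 18.293 = HKD 51,229.59
Profit = HKD 51,229.59 − HKD 50,000.00

Profit: HKD 1,229.59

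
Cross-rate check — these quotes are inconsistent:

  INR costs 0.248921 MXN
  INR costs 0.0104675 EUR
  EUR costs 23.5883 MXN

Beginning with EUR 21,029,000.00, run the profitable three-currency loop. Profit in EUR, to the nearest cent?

Profitable loop is EUR → INR → MXN → EUR:
EUR 21,029,000.00 ÷ 0.0104675 = INR 2,008,980,176.74
INR 2,008,980,176.74 × 0.248921 = MXN 500,077,354.57
MXN 500,077,354.57 ÷ 23.5883 = EUR 21,200,228.70
Profit = EUR 21,200,228.70 − EUR 21,029,000.00

Profit: EUR 171,228.70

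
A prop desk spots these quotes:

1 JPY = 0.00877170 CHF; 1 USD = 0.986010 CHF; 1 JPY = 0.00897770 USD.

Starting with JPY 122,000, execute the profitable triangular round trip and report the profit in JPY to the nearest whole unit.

Profit: JPY 1,118

Profitable loop is JPY → USD → CHF → JPY:
JPY 122,000 × 0.00897770 = USD 1,095.28
USD 1,095.28 × 0.986010 = CHF 1,079.96
CHF 1,079.96 ÷ 0.00877170 = JPY 123,118
Profit = JPY 123,118 − JPY 122,000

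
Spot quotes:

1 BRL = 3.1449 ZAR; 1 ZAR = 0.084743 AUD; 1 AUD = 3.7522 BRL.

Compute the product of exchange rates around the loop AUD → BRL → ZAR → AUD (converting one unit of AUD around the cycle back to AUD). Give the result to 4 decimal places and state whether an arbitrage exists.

1.0000 (no arbitrage)

Around AUD → BRL → ZAR → AUD: 1 × 3.7522 × 3.1449 × 0.084743 = 0.999992
Product ≈ 1 (deviation 0.001%, within rounding noise).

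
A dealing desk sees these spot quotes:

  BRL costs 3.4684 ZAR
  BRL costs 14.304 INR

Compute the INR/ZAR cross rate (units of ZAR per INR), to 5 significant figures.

1 INR ÷ 14.304 = 0.0699105 BRL
0.0699105 BRL × 3.4684 = 0.242478 ZAR

INR/ZAR = 0.24248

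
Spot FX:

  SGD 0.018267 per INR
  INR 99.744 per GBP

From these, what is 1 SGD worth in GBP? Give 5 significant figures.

SGD/GBP = 0.54884

1 SGD ÷ 0.018267 = 54.7435 INR
54.7435 INR ÷ 99.744 = 0.54884 GBP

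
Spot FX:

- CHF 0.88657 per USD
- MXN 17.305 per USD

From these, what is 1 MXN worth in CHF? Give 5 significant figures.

1 MXN ÷ 17.305 = 0.0577868 USD
0.0577868 USD × 0.88657 = 0.051232 CHF

MXN/CHF = 0.051232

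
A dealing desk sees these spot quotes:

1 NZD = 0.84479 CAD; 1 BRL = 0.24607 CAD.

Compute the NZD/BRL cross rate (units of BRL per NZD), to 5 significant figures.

NZD/BRL = 3.4331

1 NZD × 0.84479 = 0.84479 CAD
0.84479 CAD ÷ 0.24607 = 3.43313 BRL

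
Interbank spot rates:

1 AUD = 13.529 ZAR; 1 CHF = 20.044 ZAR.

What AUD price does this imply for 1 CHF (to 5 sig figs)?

CHF/AUD = 1.4816

1 CHF × 20.044 = 20.044 ZAR
20.044 ZAR ÷ 13.529 = 1.48156 AUD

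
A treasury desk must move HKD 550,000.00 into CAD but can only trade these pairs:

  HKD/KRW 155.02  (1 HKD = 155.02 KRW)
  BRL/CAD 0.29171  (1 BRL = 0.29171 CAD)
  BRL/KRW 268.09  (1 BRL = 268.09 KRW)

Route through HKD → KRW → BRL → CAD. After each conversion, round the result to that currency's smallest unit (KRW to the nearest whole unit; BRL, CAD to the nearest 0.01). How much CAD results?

CAD 92,772.90

HKD 550,000.00 × 155.02 = KRW 85,261,000
KRW 85,261,000 ÷ 268.09 = BRL 318,031.26
BRL 318,031.26 × 0.29171 = CAD 92,772.90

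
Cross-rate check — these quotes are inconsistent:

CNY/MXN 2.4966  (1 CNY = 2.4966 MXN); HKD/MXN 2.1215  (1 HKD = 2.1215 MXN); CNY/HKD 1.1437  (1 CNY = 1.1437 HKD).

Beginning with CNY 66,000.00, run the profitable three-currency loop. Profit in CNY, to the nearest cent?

Profit: CNY 1,910.63

Profitable loop is CNY → MXN → HKD → CNY:
CNY 66,000.00 × 2.4966 = MXN 164,775.60
MXN 164,775.60 ÷ 2.1215 = HKD 77,669.38
HKD 77,669.38 ÷ 1.1437 = CNY 67,910.63
Profit = CNY 67,910.63 − CNY 66,000.00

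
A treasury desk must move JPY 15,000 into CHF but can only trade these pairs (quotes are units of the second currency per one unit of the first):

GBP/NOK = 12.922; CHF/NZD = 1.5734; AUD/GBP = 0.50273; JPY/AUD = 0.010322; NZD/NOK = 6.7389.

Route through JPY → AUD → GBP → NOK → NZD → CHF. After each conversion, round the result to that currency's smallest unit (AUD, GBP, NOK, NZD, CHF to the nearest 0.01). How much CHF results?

CHF 94.86

JPY 15,000 × 0.010322 = AUD 154.83
AUD 154.83 × 0.50273 = GBP 77.84
GBP 77.84 × 12.922 = NOK 1,005.85
NOK 1,005.85 ÷ 6.7389 = NZD 149.26
NZD 149.26 ÷ 1.5734 = CHF 94.86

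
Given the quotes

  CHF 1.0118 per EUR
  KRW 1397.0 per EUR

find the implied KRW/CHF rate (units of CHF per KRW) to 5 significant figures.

KRW/CHF = 0.00072427

1 KRW ÷ 1397.0 = 0.00071582 EUR
0.00071582 EUR × 1.0118 = 0.000724266 CHF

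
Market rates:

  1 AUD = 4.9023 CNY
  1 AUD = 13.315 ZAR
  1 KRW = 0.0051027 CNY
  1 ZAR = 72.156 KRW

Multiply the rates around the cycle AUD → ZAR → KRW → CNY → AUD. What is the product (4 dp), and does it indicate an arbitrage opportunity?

1.0000 (no arbitrage)

Around AUD → ZAR → KRW → CNY → AUD: 1 × 13.315 × 72.156 × 0.0051027 ÷ 4.9023 = 1.000032
Product ≈ 1 (deviation 0.003%, within rounding noise).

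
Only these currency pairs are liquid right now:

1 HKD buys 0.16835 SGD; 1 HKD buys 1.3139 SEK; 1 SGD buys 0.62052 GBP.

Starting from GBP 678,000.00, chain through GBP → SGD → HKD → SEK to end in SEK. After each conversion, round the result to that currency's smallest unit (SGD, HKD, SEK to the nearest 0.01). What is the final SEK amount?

GBP 678,000.00 ÷ 0.62052 = SGD 1,092,631.99
SGD 1,092,631.99 ÷ 0.16835 = HKD 6,490,240.51
HKD 6,490,240.51 × 1.3139 = SEK 8,527,527.01

SEK 8,527,527.01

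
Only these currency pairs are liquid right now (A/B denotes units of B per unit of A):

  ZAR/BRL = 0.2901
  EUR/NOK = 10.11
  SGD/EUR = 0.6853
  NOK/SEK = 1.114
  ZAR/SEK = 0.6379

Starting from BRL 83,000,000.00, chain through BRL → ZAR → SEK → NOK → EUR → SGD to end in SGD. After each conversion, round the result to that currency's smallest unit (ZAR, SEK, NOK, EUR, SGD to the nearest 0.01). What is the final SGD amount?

SGD 23,646,446.59

BRL 83,000,000.00 ÷ 0.2901 = ZAR 286,108,238.54
ZAR 286,108,238.54 × 0.6379 = SEK 182,508,445.36
SEK 182,508,445.36 ÷ 1.114 = NOK 163,831,638.56
NOK 163,831,638.56 ÷ 10.11 = EUR 16,204,909.85
EUR 16,204,909.85 ÷ 0.6853 = SGD 23,646,446.59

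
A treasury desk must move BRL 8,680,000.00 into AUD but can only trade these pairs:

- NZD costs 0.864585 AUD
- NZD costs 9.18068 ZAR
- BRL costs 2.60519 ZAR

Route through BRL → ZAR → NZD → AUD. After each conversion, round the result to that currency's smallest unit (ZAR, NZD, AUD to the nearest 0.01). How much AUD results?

AUD 2,129,570.27

BRL 8,680,000.00 × 2.60519 = ZAR 22,613,049.20
ZAR 22,613,049.20 ÷ 9.18068 = NZD 2,463,112.67
NZD 2,463,112.67 × 0.864585 = AUD 2,129,570.27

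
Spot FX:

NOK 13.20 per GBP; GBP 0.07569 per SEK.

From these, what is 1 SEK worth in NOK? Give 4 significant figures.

1 SEK × 0.07569 = 0.07569 GBP
0.07569 GBP × 13.20 = 0.999108 NOK

SEK/NOK = 0.9991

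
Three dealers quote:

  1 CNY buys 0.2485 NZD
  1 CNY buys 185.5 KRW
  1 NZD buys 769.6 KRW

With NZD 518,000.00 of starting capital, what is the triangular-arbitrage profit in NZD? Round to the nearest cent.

Profitable loop is NZD → KRW → CNY → NZD:
NZD 518,000.00 × 769.6 = KRW 398,652,800
KRW 398,652,800 ÷ 185.5 = CNY 2,149,071.70
CNY 2,149,071.70 × 0.2485 = NZD 534,044.32
Profit = NZD 534,044.32 − NZD 518,000.00

Profit: NZD 16,044.32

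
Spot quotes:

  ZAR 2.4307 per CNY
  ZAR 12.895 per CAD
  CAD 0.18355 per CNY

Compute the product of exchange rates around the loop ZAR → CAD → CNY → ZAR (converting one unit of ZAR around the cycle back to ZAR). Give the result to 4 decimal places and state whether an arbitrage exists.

1.0270 (arbitrage exists)

Around ZAR → CAD → CNY → ZAR: 1 ÷ 12.895 ÷ 0.18355 × 2.4307 = 1.026965
Product > 1; profitable direction is ZAR → CAD → CNY → ZAR.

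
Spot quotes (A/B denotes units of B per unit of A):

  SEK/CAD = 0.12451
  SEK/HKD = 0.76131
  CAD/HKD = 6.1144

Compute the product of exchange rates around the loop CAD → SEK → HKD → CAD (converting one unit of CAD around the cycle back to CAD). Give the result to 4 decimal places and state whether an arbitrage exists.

1.0000 (no arbitrage)

Around CAD → SEK → HKD → CAD: 1 ÷ 0.12451 × 0.76131 ÷ 6.1144 = 1.000008
Product ≈ 1 (deviation 0.001%, within rounding noise).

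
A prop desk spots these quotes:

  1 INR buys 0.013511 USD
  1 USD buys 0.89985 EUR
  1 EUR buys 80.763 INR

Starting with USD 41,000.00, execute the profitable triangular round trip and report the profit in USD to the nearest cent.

Profit: USD 755.51

Profitable loop is USD → INR → EUR → USD:
USD 41,000.00 ÷ 0.013511 = INR 3,034,564.43
INR 3,034,564.43 ÷ 80.763 = EUR 37,573.70
EUR 37,573.70 ÷ 0.89985 = USD 41,755.51
Profit = USD 41,755.51 − USD 41,000.00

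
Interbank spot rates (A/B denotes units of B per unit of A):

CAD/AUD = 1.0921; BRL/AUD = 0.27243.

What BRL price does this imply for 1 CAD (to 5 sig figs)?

CAD/BRL = 4.0087

1 CAD × 1.0921 = 1.0921 AUD
1.0921 AUD ÷ 0.27243 = 4.00874 BRL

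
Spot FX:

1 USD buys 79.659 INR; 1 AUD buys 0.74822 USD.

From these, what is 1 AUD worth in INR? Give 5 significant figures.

AUD/INR = 59.602

1 AUD × 0.74822 = 0.74822 USD
0.74822 USD × 79.659 = 59.6025 INR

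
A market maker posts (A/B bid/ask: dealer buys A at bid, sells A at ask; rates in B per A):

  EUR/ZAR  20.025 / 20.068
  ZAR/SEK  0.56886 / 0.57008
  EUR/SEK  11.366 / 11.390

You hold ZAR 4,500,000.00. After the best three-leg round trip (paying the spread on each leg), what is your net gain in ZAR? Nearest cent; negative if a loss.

Net profit: ZAR 561.61

Best loop ZAR → SEK → EUR → ZAR:
ZAR 4,500,000.00 × 0.56886 (sell ZAR at bid) = SEK 2,559,870.00
SEK 2,559,870.00 ÷ 11.390 (buy EUR at ask) = EUR 224,747.15
EUR 224,747.15 × 20.025 (sell EUR at bid) = ZAR 4,500,561.61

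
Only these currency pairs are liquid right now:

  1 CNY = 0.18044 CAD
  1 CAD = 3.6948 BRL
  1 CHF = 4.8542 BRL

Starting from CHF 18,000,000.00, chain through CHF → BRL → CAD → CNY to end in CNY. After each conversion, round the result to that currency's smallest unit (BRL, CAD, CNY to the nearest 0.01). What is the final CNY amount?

CHF 18,000,000.00 × 4.8542 = BRL 87,375,600.00
BRL 87,375,600.00 ÷ 3.6948 = CAD 23,648,262.42
CAD 23,648,262.42 ÷ 0.18044 = CNY 131,058,869.54

CNY 131,058,869.54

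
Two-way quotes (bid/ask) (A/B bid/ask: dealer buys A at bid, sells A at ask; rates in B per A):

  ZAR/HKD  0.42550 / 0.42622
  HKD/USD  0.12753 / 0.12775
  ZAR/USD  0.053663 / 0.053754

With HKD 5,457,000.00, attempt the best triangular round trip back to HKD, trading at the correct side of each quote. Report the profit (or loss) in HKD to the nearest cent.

Net profit: HKD 51,775.72

Best loop HKD → USD → ZAR → HKD:
HKD 5,457,000.00 × 0.12753 (sell HKD at bid) = USD 695,931.21
USD 695,931.21 ÷ 0.053754 (buy ZAR at ask) = ZAR 12,946,593.93
ZAR 12,946,593.93 × 0.42550 (sell ZAR at bid) = HKD 5,508,775.72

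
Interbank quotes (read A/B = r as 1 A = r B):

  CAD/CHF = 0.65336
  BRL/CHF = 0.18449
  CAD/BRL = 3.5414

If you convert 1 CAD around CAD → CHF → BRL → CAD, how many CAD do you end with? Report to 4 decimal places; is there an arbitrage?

1.0000 (no arbitrage)

Around CAD → CHF → BRL → CAD: 1 × 0.65336 ÷ 0.18449 ÷ 3.5414 = 1.000011
Product ≈ 1 (deviation 0.001%, within rounding noise).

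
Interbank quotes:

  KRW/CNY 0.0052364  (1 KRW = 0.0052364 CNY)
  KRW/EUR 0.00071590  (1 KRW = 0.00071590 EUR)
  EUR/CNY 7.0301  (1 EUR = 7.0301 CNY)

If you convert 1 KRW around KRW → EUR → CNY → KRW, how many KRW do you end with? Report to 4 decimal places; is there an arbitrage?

Around KRW → EUR → CNY → KRW: 1 × 0.00071590 × 7.0301 ÷ 0.0052364 = 0.961128
Product < 1; profitable direction is KRW → CNY → EUR → KRW.

0.9611 (arbitrage exists)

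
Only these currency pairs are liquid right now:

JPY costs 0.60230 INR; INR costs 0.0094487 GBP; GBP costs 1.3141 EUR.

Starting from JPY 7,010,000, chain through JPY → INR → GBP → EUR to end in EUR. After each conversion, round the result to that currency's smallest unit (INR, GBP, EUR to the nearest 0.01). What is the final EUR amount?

EUR 52,424.14

JPY 7,010,000 × 0.60230 = INR 4,222,123.00
INR 4,222,123.00 × 0.0094487 = GBP 39,893.57
GBP 39,893.57 × 1.3141 = EUR 52,424.14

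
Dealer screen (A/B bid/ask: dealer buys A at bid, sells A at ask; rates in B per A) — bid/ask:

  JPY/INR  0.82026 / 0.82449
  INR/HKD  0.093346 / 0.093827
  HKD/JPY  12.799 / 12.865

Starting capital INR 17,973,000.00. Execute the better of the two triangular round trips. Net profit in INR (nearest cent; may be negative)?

Best loop INR → JPY → HKD → INR:
INR 17,973,000.00 ÷ 0.82449 (buy JPY at ask) = JPY 21,798,930
JPY 21,798,930 ÷ 12.865 (buy HKD at ask) = HKD 1,694,436.86
HKD 1,694,436.86 ÷ 0.093827 (buy INR at ask) = INR 18,059,160.62

Net profit: INR 86,160.62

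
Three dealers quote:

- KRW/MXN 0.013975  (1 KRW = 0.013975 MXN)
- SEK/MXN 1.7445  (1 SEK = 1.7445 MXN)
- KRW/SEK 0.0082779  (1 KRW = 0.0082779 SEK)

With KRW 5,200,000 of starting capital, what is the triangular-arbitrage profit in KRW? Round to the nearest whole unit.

Profitable loop is KRW → SEK → MXN → KRW:
KRW 5,200,000 × 0.0082779 = SEK 43,045.08
SEK 43,045.08 × 1.7445 = MXN 75,092.14
MXN 75,092.14 ÷ 0.013975 = KRW 5,373,320
Profit = KRW 5,373,320 − KRW 5,200,000

Profit: KRW 173,320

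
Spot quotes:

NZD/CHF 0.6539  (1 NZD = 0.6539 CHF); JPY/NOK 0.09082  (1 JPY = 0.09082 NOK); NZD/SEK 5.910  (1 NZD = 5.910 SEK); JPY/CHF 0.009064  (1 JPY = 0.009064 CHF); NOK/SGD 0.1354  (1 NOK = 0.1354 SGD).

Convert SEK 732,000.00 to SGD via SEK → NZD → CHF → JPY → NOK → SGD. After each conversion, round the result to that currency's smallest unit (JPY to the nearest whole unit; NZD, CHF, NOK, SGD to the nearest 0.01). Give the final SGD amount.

SEK 732,000.00 ÷ 5.910 = NZD 123,857.87
NZD 123,857.87 × 0.6539 = CHF 80,990.66
CHF 80,990.66 ÷ 0.009064 = JPY 8,935,421
JPY 8,935,421 × 0.09082 = NOK 811,514.94
NOK 811,514.94 × 0.1354 = SGD 109,879.12

SGD 109,879.12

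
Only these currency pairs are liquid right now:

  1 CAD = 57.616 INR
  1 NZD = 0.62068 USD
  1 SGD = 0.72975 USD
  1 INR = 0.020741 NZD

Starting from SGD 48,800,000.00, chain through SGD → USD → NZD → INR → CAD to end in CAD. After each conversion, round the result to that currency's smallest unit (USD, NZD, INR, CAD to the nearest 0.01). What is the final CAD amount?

CAD 48,012,395.91

SGD 48,800,000.00 × 0.72975 = USD 35,611,800.00
USD 35,611,800.00 ÷ 0.62068 = NZD 57,375,459.17
NZD 57,375,459.17 ÷ 0.020741 = INR 2,766,282,202.88
INR 2,766,282,202.88 ÷ 57.616 = CAD 48,012,395.91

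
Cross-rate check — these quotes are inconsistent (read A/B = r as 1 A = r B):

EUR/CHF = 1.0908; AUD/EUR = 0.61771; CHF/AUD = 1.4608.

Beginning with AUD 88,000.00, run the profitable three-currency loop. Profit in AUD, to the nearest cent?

Profit: AUD 1,405.07

Profitable loop is AUD → CHF → EUR → AUD:
AUD 88,000.00 ÷ 1.4608 = CHF 60,240.96
CHF 60,240.96 ÷ 1.0908 = EUR 55,226.41
EUR 55,226.41 ÷ 0.61771 = AUD 89,405.07
Profit = AUD 89,405.07 − AUD 88,000.00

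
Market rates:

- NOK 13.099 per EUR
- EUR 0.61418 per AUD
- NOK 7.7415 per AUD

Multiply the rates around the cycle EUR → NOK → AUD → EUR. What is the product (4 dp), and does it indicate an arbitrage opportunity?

1.0392 (arbitrage exists)

Around EUR → NOK → AUD → EUR: 1 × 13.099 ÷ 7.7415 × 0.61418 = 1.039223
Product > 1; profitable direction is EUR → NOK → AUD → EUR.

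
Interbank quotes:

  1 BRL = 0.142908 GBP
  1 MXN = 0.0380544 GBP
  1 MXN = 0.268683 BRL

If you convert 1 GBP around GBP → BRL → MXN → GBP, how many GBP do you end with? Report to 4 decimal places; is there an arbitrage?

0.9911 (arbitrage exists)

Around GBP → BRL → MXN → GBP: 1 ÷ 0.142908 ÷ 0.268683 × 0.0380544 = 0.991079
Product < 1; profitable direction is GBP → MXN → BRL → GBP.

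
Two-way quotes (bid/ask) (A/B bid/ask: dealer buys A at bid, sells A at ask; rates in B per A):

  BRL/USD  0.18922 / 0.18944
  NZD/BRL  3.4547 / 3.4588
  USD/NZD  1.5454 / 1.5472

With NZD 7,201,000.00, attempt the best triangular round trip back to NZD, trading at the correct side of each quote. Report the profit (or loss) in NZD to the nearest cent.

Net profit: NZD 73,633.14

Best loop NZD → BRL → USD → NZD:
NZD 7,201,000.00 × 3.4547 (sell NZD at bid) = BRL 24,877,294.70
BRL 24,877,294.70 × 0.18922 (sell BRL at bid) = USD 4,707,281.70
USD 4,707,281.70 × 1.5454 (sell USD at bid) = NZD 7,274,633.14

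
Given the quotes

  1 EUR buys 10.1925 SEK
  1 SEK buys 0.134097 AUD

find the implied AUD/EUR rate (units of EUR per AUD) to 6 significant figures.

AUD/EUR = 0.731645

1 AUD ÷ 0.134097 = 7.45729 SEK
7.45729 SEK ÷ 10.1925 = 0.731645 EUR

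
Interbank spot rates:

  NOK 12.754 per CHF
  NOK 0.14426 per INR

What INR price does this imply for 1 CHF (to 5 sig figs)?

CHF/INR = 88.410

1 CHF × 12.754 = 12.754 NOK
12.754 NOK ÷ 0.14426 = 88.4098 INR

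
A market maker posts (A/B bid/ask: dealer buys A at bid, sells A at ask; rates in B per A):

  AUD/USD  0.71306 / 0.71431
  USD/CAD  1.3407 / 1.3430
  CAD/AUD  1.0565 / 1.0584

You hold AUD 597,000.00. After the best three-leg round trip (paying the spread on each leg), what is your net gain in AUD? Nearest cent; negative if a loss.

Best loop AUD → USD → CAD → AUD:
AUD 597,000.00 × 0.71306 (sell AUD at bid) = USD 425,696.82
USD 425,696.82 × 1.3407 (sell USD at bid) = CAD 570,731.73
CAD 570,731.73 × 1.0565 (sell CAD at bid) = AUD 602,978.07

Net profit: AUD 5,978.07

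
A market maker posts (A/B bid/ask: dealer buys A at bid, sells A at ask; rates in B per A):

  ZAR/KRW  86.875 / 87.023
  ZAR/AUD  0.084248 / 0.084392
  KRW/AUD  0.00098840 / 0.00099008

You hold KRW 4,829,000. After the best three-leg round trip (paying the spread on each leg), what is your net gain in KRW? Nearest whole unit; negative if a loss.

Best loop KRW → AUD → ZAR → KRW:
KRW 4,829,000 × 0.00098840 (sell KRW at bid) = AUD 4,772.98
AUD 4,772.98 ÷ 0.084392 (buy ZAR at ask) = ZAR 56,557.30
ZAR 56,557.30 × 86.875 (sell ZAR at bid) = KRW 4,913,415

Net profit: KRW 84,415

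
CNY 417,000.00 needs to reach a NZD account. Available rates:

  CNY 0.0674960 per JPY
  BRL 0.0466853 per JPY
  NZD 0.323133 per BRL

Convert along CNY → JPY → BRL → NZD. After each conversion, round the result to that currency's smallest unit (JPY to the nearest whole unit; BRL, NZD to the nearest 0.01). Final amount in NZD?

NZD 93,200.77

CNY 417,000.00 ÷ 0.0674960 = JPY 6,178,144
JPY 6,178,144 × 0.0466853 = BRL 288,428.51
BRL 288,428.51 × 0.323133 = NZD 93,200.77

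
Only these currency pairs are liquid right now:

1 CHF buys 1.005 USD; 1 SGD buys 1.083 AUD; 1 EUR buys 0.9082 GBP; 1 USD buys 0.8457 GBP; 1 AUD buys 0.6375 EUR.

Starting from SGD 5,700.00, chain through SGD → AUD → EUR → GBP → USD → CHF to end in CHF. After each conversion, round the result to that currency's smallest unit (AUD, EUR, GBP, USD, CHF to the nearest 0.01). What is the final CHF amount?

SGD 5,700.00 × 1.083 = AUD 6,173.10
AUD 6,173.10 × 0.6375 = EUR 3,935.35
EUR 3,935.35 × 0.9082 = GBP 3,574.08
GBP 3,574.08 ÷ 0.8457 = USD 4,226.18
USD 4,226.18 ÷ 1.005 = CHF 4,205.15

CHF 4,205.15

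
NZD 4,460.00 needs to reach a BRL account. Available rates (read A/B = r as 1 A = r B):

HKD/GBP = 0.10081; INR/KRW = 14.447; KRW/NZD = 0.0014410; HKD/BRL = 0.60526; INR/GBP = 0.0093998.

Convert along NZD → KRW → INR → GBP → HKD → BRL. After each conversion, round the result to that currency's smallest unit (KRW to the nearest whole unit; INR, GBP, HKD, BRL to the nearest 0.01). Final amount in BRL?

NZD 4,460.00 ÷ 0.0014410 = KRW 3,095,073
KRW 3,095,073 ÷ 14.447 = INR 214,236.38
INR 214,236.38 × 0.0093998 = GBP 2,013.78
GBP 2,013.78 ÷ 0.10081 = HKD 19,975.99
HKD 19,975.99 × 0.60526 = BRL 12,090.67

BRL 12,090.67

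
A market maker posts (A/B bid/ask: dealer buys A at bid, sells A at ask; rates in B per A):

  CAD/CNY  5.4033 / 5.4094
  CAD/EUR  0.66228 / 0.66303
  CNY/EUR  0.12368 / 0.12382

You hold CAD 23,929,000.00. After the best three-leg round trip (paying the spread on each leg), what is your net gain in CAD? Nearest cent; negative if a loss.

Best loop CAD → CNY → EUR → CAD:
CAD 23,929,000.00 × 5.4033 (sell CAD at bid) = CNY 129,295,565.70
CNY 129,295,565.70 × 0.12368 (sell CNY at bid) = EUR 15,991,275.57
EUR 15,991,275.57 ÷ 0.66303 (buy CAD at ask) = CAD 24,118,479.66

Net profit: CAD 189,479.66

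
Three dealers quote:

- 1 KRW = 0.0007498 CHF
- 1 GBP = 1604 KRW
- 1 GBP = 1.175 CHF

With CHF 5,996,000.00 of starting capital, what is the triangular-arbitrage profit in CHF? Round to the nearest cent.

Profitable loop is CHF → GBP → KRW → CHF:
CHF 5,996,000.00 ÷ 1.175 = GBP 5,102,978.72
GBP 5,102,978.72 × 1604 = KRW 8,185,177,872
KRW 8,185,177,872 × 0.0007498 = CHF 6,137,246.37
Profit = CHF 6,137,246.37 − CHF 5,996,000.00

Profit: CHF 141,246.37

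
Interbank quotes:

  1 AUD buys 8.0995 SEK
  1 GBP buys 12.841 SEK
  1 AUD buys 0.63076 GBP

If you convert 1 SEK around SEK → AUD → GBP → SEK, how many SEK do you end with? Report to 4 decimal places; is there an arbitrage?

Around SEK → AUD → GBP → SEK: 1 ÷ 8.0995 × 0.63076 × 12.841 = 1.000011
Product ≈ 1 (deviation 0.001%, within rounding noise).

1.0000 (no arbitrage)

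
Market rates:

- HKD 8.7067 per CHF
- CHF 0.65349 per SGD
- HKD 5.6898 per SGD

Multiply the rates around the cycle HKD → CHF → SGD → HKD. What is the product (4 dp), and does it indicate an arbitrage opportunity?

Around HKD → CHF → SGD → HKD: 1 ÷ 8.7067 ÷ 0.65349 × 5.6898 = 1.000010
Product ≈ 1 (deviation 0.001%, within rounding noise).

1.0000 (no arbitrage)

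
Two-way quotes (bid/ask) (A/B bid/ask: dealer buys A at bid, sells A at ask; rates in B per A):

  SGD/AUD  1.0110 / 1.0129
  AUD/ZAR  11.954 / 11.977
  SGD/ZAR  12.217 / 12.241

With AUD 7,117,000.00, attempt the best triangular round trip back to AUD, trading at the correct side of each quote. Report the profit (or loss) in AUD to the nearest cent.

Net profit: AUD 50,157.02

Best loop AUD → SGD → ZAR → AUD:
AUD 7,117,000.00 ÷ 1.0129 (buy SGD at ask) = SGD 7,026,359.96
SGD 7,026,359.96 × 12.217 (sell SGD at bid) = ZAR 85,841,039.59
ZAR 85,841,039.59 ÷ 11.977 (buy AUD at ask) = AUD 7,167,157.02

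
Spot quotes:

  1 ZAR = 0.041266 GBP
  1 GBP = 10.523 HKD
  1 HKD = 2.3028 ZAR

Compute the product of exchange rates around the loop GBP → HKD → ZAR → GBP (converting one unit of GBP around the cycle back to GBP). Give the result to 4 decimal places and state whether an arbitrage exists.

1.0000 (no arbitrage)

Around GBP → HKD → ZAR → GBP: 1 × 10.523 × 2.3028 × 0.041266 = 0.999973
Product ≈ 1 (deviation 0.003%, within rounding noise).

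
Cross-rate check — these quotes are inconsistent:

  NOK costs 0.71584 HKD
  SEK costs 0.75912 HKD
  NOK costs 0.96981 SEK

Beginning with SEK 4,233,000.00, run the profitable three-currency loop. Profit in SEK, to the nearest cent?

Profit: SEK 120,408.27

Profitable loop is SEK → HKD → NOK → SEK:
SEK 4,233,000.00 × 0.75912 = HKD 3,213,354.96
HKD 3,213,354.96 ÷ 0.71584 = NOK 4,488,929.03
NOK 4,488,929.03 × 0.96981 = SEK 4,353,408.27
Profit = SEK 4,353,408.27 − SEK 4,233,000.00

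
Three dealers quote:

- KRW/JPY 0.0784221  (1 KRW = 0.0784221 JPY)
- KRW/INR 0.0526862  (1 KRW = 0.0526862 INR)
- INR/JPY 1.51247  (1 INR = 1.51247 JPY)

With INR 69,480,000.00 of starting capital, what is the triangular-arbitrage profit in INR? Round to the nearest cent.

Profitable loop is INR → JPY → KRW → INR:
INR 69,480,000.00 × 1.51247 = JPY 105,086,416
JPY 105,086,416 ÷ 0.0784221 = KRW 1,340,010,222
KRW 1,340,010,222 × 0.0526862 = INR 70,600,046.54
Profit = INR 70,600,046.54 − INR 69,480,000.00

Profit: INR 1,120,046.54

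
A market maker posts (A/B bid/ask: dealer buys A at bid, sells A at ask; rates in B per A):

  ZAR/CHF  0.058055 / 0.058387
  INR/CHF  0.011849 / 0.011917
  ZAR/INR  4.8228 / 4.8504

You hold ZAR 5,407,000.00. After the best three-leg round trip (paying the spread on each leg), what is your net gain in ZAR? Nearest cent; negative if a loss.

Net profit: ZAR 23,646.13

Best loop ZAR → CHF → INR → ZAR:
ZAR 5,407,000.00 × 0.058055 (sell ZAR at bid) = CHF 313,903.39
CHF 313,903.39 ÷ 0.011917 (buy INR at ask) = INR 26,340,805.99
INR 26,340,805.99 ÷ 4.8504 (buy ZAR at ask) = ZAR 5,430,646.13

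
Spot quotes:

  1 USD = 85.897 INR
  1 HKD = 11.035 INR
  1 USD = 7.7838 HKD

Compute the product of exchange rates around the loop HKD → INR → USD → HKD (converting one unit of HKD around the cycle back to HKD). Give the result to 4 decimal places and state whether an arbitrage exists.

Around HKD → INR → USD → HKD: 1 × 11.035 ÷ 85.897 × 7.7838 = 0.999968
Product ≈ 1 (deviation 0.003%, within rounding noise).

1.0000 (no arbitrage)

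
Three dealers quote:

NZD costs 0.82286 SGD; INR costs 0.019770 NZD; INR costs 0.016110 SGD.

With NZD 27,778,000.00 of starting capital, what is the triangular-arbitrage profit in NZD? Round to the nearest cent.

Profit: NZD 272,335.10

Profitable loop is NZD → SGD → INR → NZD:
NZD 27,778,000.00 × 0.82286 = SGD 22,857,405.08
SGD 22,857,405.08 ÷ 0.016110 = INR 1,418,833,338.30
INR 1,418,833,338.30 × 0.019770 = NZD 28,050,335.10
Profit = NZD 28,050,335.10 − NZD 27,778,000.00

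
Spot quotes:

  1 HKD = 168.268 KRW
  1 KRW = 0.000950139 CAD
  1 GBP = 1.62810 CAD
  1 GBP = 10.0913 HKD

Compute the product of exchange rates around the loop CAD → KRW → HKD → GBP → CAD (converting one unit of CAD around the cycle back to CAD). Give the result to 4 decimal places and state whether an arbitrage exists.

Around CAD → KRW → HKD → GBP → CAD: 1 ÷ 0.000950139 ÷ 168.268 ÷ 10.0913 × 1.62810 = 1.009126
Product > 1; profitable direction is CAD → KRW → HKD → GBP → CAD.

1.0091 (arbitrage exists)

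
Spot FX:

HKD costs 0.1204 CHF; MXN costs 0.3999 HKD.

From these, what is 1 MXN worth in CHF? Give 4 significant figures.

1 MXN × 0.3999 = 0.3999 HKD
0.3999 HKD × 0.1204 = 0.048148 CHF

MXN/CHF = 0.04815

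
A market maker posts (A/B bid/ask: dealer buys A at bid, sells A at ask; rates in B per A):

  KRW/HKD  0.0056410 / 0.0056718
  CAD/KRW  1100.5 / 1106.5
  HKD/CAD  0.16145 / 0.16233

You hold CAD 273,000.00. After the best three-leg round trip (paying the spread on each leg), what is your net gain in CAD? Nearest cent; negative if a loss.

Best loop CAD → KRW → HKD → CAD:
CAD 273,000.00 × 1100.5 (sell CAD at bid) = KRW 300,436,500
KRW 300,436,500 × 0.0056410 (sell KRW at bid) = HKD 1,694,762.30
HKD 1,694,762.30 × 0.16145 (sell HKD at bid) = CAD 273,619.37

Net profit: CAD 619.37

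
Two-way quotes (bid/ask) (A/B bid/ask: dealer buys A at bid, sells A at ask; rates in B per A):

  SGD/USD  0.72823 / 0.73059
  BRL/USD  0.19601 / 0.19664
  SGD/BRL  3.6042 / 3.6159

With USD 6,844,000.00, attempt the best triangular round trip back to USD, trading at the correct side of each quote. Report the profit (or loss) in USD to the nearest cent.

Best loop USD → BRL → SGD → USD:
USD 6,844,000.00 ÷ 0.19664 (buy BRL at ask) = BRL 34,804,719.28
BRL 34,804,719.28 ÷ 3.6159 (buy SGD at ask) = SGD 9,625,465.11
SGD 9,625,465.11 × 0.72823 (sell SGD at bid) = USD 7,009,552.46

Net profit: USD 165,552.46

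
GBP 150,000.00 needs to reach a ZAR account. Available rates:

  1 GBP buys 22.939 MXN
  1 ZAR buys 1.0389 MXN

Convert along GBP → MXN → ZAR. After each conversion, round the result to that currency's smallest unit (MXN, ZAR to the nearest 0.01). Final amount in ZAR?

GBP 150,000.00 × 22.939 = MXN 3,440,850.00
MXN 3,440,850.00 ÷ 1.0389 = ZAR 3,312,012.71

ZAR 3,312,012.71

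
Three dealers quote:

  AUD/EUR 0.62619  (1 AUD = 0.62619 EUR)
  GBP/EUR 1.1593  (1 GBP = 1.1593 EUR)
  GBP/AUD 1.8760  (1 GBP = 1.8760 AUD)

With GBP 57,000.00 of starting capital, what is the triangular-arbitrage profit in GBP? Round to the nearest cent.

Profit: GBP 758.78

Profitable loop is GBP → AUD → EUR → GBP:
GBP 57,000.00 × 1.8760 = AUD 106,932.00
AUD 106,932.00 × 0.62619 = EUR 66,959.75
EUR 66,959.75 ÷ 1.1593 = GBP 57,758.78
Profit = GBP 57,758.78 − GBP 57,000.00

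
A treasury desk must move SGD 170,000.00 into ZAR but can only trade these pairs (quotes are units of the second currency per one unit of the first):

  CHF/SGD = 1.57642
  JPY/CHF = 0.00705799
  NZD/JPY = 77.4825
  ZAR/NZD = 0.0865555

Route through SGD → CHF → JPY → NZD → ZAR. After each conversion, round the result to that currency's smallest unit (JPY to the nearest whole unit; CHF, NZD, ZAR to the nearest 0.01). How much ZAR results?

SGD 170,000.00 ÷ 1.57642 = CHF 107,839.28
CHF 107,839.28 ÷ 0.00705799 = JPY 15,279,036
JPY 15,279,036 ÷ 77.4825 = NZD 197,193.38
NZD 197,193.38 ÷ 0.0865555 = ZAR 2,278,230.50

ZAR 2,278,230.50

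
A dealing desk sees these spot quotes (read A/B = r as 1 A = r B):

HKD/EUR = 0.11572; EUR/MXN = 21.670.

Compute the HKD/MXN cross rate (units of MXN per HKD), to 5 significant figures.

1 HKD × 0.11572 = 0.11572 EUR
0.11572 EUR × 21.670 = 2.50765 MXN

HKD/MXN = 2.5077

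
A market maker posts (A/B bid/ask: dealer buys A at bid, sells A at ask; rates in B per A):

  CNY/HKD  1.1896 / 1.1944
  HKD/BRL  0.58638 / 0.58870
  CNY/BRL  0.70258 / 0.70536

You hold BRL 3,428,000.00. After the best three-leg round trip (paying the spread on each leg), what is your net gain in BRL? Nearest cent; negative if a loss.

Net result: BRL -2,746.13 (no profitable arbitrage after spreads)

Best loop BRL → HKD → CNY → BRL:
BRL 3,428,000.00 ÷ 0.58870 (buy HKD at ask) = HKD 5,822,999.83
HKD 5,822,999.83 ÷ 1.1944 (buy CNY at ask) = CNY 4,875,251.03
CNY 4,875,251.03 × 0.70258 (sell CNY at bid) = BRL 3,425,253.87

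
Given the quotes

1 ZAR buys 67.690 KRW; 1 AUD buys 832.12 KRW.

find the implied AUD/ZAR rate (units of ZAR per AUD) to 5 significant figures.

AUD/ZAR = 12.293

1 AUD × 832.12 = 832.12 KRW
832.12 KRW ÷ 67.690 = 12.2931 ZAR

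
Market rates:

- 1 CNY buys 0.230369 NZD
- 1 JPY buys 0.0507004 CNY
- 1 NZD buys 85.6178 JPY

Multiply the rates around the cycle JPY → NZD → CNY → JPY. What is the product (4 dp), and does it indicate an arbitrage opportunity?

1.0000 (no arbitrage)

Around JPY → NZD → CNY → JPY: 1 ÷ 85.6178 ÷ 0.230369 ÷ 0.0507004 = 1.000001
Product ≈ 1 (deviation 0.000%, within rounding noise).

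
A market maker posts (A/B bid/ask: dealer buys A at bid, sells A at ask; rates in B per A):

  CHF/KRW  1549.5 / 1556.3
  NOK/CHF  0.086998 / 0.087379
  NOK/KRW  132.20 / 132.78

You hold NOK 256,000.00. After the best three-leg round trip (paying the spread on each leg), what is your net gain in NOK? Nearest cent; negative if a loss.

Best loop NOK → CHF → KRW → NOK:
NOK 256,000.00 × 0.086998 (sell NOK at bid) = CHF 22,271.49
CHF 22,271.49 × 1549.5 (sell CHF at bid) = KRW 34,509,671
KRW 34,509,671 ÷ 132.78 (buy NOK at ask) = NOK 259,901.12

Net profit: NOK 3,901.12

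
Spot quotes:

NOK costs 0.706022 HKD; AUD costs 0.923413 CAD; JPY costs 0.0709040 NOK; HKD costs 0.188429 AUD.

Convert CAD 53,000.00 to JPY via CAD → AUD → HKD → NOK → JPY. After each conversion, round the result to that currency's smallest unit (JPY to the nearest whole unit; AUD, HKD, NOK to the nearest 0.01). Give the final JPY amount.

JPY 6,084,756

CAD 53,000.00 ÷ 0.923413 = AUD 57,395.77
AUD 57,395.77 ÷ 0.188429 = HKD 304,601.57
HKD 304,601.57 ÷ 0.706022 = NOK 431,433.54
NOK 431,433.54 ÷ 0.0709040 = JPY 6,084,756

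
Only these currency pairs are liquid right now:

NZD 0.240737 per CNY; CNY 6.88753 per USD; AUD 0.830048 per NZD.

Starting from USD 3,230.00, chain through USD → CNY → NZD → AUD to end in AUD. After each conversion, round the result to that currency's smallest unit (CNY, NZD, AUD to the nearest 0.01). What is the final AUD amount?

AUD 4,445.41

USD 3,230.00 × 6.88753 = CNY 22,246.72
CNY 22,246.72 × 0.240737 = NZD 5,355.61
NZD 5,355.61 × 0.830048 = AUD 4,445.41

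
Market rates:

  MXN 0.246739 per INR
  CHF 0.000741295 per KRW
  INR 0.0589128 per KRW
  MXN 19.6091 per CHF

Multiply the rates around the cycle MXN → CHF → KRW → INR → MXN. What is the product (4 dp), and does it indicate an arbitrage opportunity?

1.0000 (no arbitrage)

Around MXN → CHF → KRW → INR → MXN: 1 ÷ 19.6091 ÷ 0.000741295 × 0.0589128 × 0.246739 = 0.999997
Product ≈ 1 (deviation 0.000%, within rounding noise).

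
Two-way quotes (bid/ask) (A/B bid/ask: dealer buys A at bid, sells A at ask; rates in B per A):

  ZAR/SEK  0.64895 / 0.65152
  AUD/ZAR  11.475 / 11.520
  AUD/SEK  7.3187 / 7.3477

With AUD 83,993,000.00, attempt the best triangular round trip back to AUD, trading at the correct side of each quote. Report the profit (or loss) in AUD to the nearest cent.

Net profit: AUD 1,131,702.71

Best loop AUD → ZAR → SEK → AUD:
AUD 83,993,000.00 × 11.475 (sell AUD at bid) = ZAR 963,819,675.00
ZAR 963,819,675.00 × 0.64895 (sell ZAR at bid) = SEK 625,470,778.09
SEK 625,470,778.09 ÷ 7.3477 (buy AUD at ask) = AUD 85,124,702.71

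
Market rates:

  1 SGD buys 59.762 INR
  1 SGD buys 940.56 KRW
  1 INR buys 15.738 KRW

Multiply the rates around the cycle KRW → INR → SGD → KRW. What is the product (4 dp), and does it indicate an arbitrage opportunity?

1.0000 (no arbitrage)

Around KRW → INR → SGD → KRW: 1 ÷ 15.738 ÷ 59.762 × 940.56 = 1.000027
Product ≈ 1 (deviation 0.003%, within rounding noise).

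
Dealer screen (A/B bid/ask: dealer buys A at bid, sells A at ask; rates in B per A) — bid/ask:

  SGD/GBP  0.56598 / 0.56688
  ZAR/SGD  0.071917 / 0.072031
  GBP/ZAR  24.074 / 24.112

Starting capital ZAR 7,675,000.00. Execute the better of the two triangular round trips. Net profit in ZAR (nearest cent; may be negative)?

Net profit: ZAR 120,331.17

Best loop ZAR → GBP → SGD → ZAR:
ZAR 7,675,000.00 ÷ 24.112 (buy GBP at ask) = GBP 318,306.24
GBP 318,306.24 ÷ 0.56688 (buy SGD at ask) = SGD 561,505.50
SGD 561,505.50 ÷ 0.072031 (buy ZAR at ask) = ZAR 7,795,331.17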